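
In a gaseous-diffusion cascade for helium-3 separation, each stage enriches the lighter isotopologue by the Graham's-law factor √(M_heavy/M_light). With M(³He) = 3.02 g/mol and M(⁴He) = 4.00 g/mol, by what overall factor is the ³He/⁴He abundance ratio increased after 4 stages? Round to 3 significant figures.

1.75

After 4 stages the ratio has grown by (√(4.00/3.02))^4 = (4.00/3.02)^(4/2).
= 1.32450^2 = 1.75.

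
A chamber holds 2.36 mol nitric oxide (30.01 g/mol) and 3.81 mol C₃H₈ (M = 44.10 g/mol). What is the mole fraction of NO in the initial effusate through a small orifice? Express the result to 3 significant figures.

0.429

The effusion rate of species i is ∝ p_i/√M_i ∝ n_i/√M_i.
x_NO(eff) = (n_NO/√M_NO) / (n_NO/√M_NO + n_C₃H₈/√M_C₃H₈)
= (2.36/√30.01) / (2.36/√30.01 + 3.81/√44.10) = 0.4308/(0.4308 + 0.5737) = 0.429.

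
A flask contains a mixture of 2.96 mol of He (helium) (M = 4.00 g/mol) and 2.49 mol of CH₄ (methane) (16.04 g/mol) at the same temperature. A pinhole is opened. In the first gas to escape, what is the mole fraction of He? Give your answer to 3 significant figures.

Each component's effusion rate ∝ (its partial pressure)·(1/√M) ∝ n_i/√M_i.
Mole fraction of He in the effusate = (n_He/√M_He) / (n_He/√M_He + n_CH₄/√M_CH₄)
= (2.96/√4.00) / (2.96/√4.00 + 2.49/√16.04) = 1.480/(1.480 + 0.6217) = 0.704.

0.704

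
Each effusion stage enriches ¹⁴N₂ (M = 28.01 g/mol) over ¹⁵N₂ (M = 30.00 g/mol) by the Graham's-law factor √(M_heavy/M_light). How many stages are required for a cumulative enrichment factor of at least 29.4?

99

Per stage α = (30.00/28.01)^(1/2) = 1.07105^0.5, giving ln α = 0.03432.
Need α^N ≥ 29.4 ⇒ N ≥ ln(29.4) / ln α = 3.381 / 0.03432 = 98.52.
Rounding up, N = 99 stages.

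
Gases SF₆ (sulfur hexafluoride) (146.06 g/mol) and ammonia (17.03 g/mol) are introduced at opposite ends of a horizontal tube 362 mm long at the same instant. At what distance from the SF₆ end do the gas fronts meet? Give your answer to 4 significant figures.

92.15 mm

Graham's law gives d_SF₆/d_NH₃ = rate_SF₆/rate_NH₃ = √(M_NH₃/M_SF₆) = √(17.03/146.06) = 0.3415.
With d_SF₆ + d_NH₃ = 362 mm, d_NH₃ = 362/(1 + 0.3415) = 269.9 mm.
d_SF₆ = 362 − 269.9 = 92.15 mm.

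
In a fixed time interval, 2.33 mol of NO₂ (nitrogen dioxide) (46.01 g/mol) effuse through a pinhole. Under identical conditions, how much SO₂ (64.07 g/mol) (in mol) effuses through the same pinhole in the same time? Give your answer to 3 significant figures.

Since effusion rate ∝ 1/√M, rate_SO₂/rate_NO₂ = √(M_NO₂/M_SO₂) = √(46.01/64.07) = √0.7181 = 0.8474.
So the amount for SO₂ is 2.33 × 0.8474 = 1.97 mol.

1.97 mol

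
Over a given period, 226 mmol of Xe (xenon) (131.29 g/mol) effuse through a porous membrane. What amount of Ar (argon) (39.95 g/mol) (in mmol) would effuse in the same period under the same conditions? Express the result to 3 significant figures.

410 mmol

Since effusion rate ∝ 1/√M, rate_Ar/rate_Xe = √(M_Xe/M_Ar) = √(131.29/39.95) = √3.286 = 1.813.
So the amount for Ar is 226 × 1.813 = 410 mmol.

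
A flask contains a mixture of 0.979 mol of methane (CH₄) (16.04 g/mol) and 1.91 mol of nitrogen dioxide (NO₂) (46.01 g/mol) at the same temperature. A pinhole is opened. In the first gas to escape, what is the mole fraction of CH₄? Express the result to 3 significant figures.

0.465

Each component's effusion rate ∝ (its partial pressure)·(1/√M) ∝ n_i/√M_i.
So x_CH₄ in the escaping gas = (n_CH₄/√M_CH₄) / Σ(n_i/√M_i)
= (0.979/√16.04) / (0.979/√16.04 + 1.91/√46.01) = 0.2444/(0.2444 + 0.2816) = 0.465.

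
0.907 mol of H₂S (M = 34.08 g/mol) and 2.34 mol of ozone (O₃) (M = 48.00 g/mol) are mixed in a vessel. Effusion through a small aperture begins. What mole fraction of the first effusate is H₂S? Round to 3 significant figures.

Rate_i ∝ x_i/√M_i (Graham's law weighted by mole fraction), so the effusate composition follows n_i/√M_i.
So x_H₂S in the escaping gas = (n_H₂S/√M_H₂S) / Σ(n_i/√M_i)
= (0.907/√34.08) / (0.907/√34.08 + 2.34/√48.00) = 0.1554/(0.1554 + 0.3377) = 0.315.

0.315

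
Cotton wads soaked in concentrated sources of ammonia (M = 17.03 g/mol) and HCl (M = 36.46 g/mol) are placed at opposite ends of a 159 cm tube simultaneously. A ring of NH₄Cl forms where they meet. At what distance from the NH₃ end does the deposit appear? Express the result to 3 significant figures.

94.4 cm

The fronts meet when d_NH₃ + d_HCl = L with d_NH₃/d_HCl = √(M_HCl/M_NH₃) (Graham's law). Here √(M_HCl/M_NH₃) = √(36.46/17.03) = 1.463.
With d_NH₃ + d_HCl = 159 cm, d_HCl = 159/(1 + 1.463) = 64.55 cm.
d_NH₃ = 159 − 64.55 = 94.4 cm.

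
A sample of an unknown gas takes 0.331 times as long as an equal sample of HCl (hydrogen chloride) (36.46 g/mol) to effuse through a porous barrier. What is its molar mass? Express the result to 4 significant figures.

Using Graham's law: t_X/t_HCl = √(M_X/M_HCl).
0.331 = √(M_X/36.46)
M_X = 36.46 × 0.331² = 36.46 × 0.1096 = 3.995 g/mol

3.995 g/mol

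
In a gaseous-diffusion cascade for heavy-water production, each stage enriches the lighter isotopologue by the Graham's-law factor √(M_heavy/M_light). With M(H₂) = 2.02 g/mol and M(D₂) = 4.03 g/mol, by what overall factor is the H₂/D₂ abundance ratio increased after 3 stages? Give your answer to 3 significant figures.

Each stage multiplies the ratio by α = √(4.03/2.02), so after 3 stages the overall factor is α^3 = (4.03/2.02)^(3/2).
= 1.99505^(3/2) = 2.82.

2.82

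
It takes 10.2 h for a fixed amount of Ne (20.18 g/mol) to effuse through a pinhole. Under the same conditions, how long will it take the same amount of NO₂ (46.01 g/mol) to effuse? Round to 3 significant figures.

15.4 h

From Graham's law, t_NO₂/t_Ne = √(M_NO₂/M_Ne) = √(46.01/20.18) = √2.280 = 1.510.
So the time for NO₂ is 10.2 × 1.510 = 15.4 h.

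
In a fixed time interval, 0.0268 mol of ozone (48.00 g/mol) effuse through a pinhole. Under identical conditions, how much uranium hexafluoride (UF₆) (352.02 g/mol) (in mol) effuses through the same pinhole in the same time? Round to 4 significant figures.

0.009896 mol

Graham's law gives rate_UF₆/rate_O₃ = √(M_O₃/M_UF₆) = √(48.00/352.02) = √0.1364 = 0.3693.
So the amount for UF₆ is 0.0268 × 0.3693 = 0.009896 mol.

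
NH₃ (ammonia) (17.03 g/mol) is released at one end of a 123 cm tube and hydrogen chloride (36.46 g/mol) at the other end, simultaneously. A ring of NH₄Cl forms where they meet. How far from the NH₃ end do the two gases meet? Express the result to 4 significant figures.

The fronts meet when d_NH₃ + d_HCl = L with d_NH₃/d_HCl = √(M_HCl/M_NH₃) (Graham's law). Here √(M_HCl/M_NH₃) = √(36.46/17.03) = 1.463.
With d_NH₃ + d_HCl = 123 cm, d_HCl = 123/(1 + 1.463) = 49.94 cm.
d_NH₃ = 123 − 49.94 = 73.06 cm.

73.06 cm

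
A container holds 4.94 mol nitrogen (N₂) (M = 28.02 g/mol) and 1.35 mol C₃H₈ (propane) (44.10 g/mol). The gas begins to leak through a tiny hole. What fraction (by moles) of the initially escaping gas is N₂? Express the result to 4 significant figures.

0.8211

The effusion rate of species i is ∝ p_i/√M_i ∝ n_i/√M_i.
x_N₂(eff) = (n_N₂/√M_N₂) / (n_N₂/√M_N₂ + n_C₃H₈/√M_C₃H₈)
= (4.94/√28.02) / (4.94/√28.02 + 1.35/√44.10) = 0.9332/(0.9332 + 0.2033) = 0.8211.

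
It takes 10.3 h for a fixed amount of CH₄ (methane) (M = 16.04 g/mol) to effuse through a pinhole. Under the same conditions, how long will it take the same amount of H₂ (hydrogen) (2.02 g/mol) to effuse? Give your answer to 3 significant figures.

3.66 h

Since effusion rate ∝ 1/√M, t_H₂/t_CH₄ = √(M_H₂/M_CH₄) = √(2.02/16.04) = √0.1259 = 0.3549.
So the time for H₂ is 10.3 × 0.3549 = 3.66 h.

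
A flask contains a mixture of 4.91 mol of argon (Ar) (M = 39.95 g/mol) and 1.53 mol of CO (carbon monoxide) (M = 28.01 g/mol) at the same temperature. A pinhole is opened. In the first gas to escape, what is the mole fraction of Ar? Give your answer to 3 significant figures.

0.729

Each component's effusion rate ∝ (its partial pressure)·(1/√M) ∝ n_i/√M_i.
So x_Ar in the escaping gas = (n_Ar/√M_Ar) / Σ(n_i/√M_i)
= (4.91/√39.95) / (4.91/√39.95 + 1.53/√28.01) = 0.7768/(0.7768 + 0.2891) = 0.729.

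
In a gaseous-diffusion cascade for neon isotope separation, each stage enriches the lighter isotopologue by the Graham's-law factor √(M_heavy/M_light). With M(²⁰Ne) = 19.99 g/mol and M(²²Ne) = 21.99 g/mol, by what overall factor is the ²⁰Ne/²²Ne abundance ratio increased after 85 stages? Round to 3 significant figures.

57.5

The single-stage factor is √(M_heavy/M_light), so 85 stages give [√(21.99/19.99)]^85 = (21.99/19.99)^(85/2).
= 1.10005^(85/2) = 57.5.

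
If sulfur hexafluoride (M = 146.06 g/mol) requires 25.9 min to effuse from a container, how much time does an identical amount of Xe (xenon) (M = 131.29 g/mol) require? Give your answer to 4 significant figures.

24.56 min

Graham's law gives t_Xe/t_SF₆ = √(M_Xe/M_SF₆) = √(131.29/146.06) = √0.8989 = 0.9481.
So the time for Xe is 25.9 × 0.9481 = 24.56 min.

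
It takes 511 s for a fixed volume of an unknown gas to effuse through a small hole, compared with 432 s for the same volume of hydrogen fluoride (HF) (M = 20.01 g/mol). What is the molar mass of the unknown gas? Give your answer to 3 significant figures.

From Graham's law, t_X/t_HF = √(M_X/M_HF).
511/432 = 1.183 = √(M_X/20.01)
M_X = 20.01 × 1.183² = 20.01 × 1.399 = 28.0 g/mol

28.0 g/mol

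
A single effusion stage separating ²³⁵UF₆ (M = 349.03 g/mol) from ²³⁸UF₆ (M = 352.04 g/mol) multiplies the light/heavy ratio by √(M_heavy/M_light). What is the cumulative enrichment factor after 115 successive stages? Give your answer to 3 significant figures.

1.64

Overall factor = α^115 with α = √(352.04/349.03), i.e. (352.04/349.03)^(115/2).
= 1.00862^(115/2) = 1.64.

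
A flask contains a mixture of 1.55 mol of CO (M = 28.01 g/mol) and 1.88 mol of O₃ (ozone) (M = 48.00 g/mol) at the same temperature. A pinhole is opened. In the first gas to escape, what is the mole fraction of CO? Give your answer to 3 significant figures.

The effusion rate of species i is ∝ p_i/√M_i ∝ n_i/√M_i.
x_CO(eff) = (n_CO/√M_CO) / (n_CO/√M_CO + n_O₃/√M_O₃)
= (1.55/√28.01) / (1.55/√28.01 + 1.88/√48.00) = 0.2929/(0.2929 + 0.2714) = 0.519.

0.519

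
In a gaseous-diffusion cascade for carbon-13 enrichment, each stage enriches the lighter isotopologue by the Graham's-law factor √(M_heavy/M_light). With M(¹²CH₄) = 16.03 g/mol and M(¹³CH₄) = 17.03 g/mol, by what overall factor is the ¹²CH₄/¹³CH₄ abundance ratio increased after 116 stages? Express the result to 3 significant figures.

After 116 stages the ratio has grown by (√(17.03/16.03))^116 = (17.03/16.03)^(116/2).
= 1.06238^58 = 33.4.

33.4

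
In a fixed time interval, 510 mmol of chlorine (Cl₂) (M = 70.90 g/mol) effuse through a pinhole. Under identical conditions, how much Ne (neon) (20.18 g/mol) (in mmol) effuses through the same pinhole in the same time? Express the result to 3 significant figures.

956 mmol

Graham's law gives rate_Ne/rate_Cl₂ = √(M_Cl₂/M_Ne) = √(70.90/20.18) = √3.513 = 1.874.
So the amount for Ne is 510 × 1.874 = 956 mmol.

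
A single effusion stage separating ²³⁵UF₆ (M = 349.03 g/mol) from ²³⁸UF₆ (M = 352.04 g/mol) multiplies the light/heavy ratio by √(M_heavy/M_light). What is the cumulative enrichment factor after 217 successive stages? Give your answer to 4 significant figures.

2.539

After 217 stages the ratio has grown by (√(352.04/349.03))^217 = (352.04/349.03)^(217/2).
= 1.00862^(217/2) = 2.539.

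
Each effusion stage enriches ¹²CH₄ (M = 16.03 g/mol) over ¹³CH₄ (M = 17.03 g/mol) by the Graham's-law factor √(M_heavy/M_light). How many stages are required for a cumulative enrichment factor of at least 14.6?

Single-stage factor α = √(17.03/16.03), so ln α = ½ ln(1.06238) = 0.03026.
Need α^N ≥ 14.6 ⇒ N ≥ ln(14.6) / ln α = 2.681 / 0.03026 = 88.61.
So at least 89 stages are needed.

89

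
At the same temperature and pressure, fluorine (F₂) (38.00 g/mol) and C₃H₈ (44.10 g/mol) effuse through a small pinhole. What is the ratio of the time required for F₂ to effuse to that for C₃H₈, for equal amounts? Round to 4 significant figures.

Since effusion rate ∝ 1/√M, t_F₂/t_C₃H₈ = √(M_F₂/M_C₃H₈) = √(38.00/44.10) = √0.8617 = 0.9283.

0.9283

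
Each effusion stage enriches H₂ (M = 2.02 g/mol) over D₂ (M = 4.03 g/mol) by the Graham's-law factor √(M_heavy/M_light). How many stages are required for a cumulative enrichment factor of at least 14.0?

8

With α = √(4.03/2.02) per stage, ln α = ½ ln(1.99505) = 0.3453.
Need α^N ≥ 14.0 ⇒ N ≥ ln(14.0) / ln α = 2.639 / 0.3453 = 7.64.
So at least 8 stages are needed.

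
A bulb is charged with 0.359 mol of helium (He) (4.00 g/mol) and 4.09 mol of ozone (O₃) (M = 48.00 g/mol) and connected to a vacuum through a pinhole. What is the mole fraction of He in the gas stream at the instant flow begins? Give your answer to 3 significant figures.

0.233

Rate_i ∝ x_i/√M_i (Graham's law weighted by mole fraction), so the effusate composition follows n_i/√M_i.
So x_He in the escaping gas = (n_He/√M_He) / Σ(n_i/√M_i)
= (0.359/√4.00) / (0.359/√4.00 + 4.09/√48.00) = 0.1795/(0.1795 + 0.5903) = 0.233.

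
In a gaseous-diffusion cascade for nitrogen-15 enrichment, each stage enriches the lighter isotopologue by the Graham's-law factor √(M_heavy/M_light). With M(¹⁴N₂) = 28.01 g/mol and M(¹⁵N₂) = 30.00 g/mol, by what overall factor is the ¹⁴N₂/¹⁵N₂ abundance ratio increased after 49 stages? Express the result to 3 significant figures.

Overall factor = α^49 with α = √(30.00/28.01), i.e. (30.00/28.01)^(49/2).
= 1.07105^(49/2) = 5.37.

5.37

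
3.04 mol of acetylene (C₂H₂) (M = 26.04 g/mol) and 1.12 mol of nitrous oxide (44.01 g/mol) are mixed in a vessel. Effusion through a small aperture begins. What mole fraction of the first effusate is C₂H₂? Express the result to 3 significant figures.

0.779

Each component's effusion rate ∝ (its partial pressure)·(1/√M) ∝ n_i/√M_i.
So x_C₂H₂ in the escaping gas = (n_C₂H₂/√M_C₂H₂) / Σ(n_i/√M_i)
= (3.04/√26.04) / (3.04/√26.04 + 1.12/√44.01) = 0.5957/(0.5957 + 0.1688) = 0.779.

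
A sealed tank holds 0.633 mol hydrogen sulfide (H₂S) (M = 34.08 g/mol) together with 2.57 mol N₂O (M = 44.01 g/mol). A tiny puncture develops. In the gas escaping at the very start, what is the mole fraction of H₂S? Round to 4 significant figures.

0.2187

Rate_i ∝ x_i/√M_i (Graham's law weighted by mole fraction), so the effusate composition follows n_i/√M_i.
So x_H₂S in the escaping gas = (n_H₂S/√M_H₂S) / Σ(n_i/√M_i)
= (0.633/√34.08) / (0.633/√34.08 + 2.57/√44.01) = 0.1084/(0.1084 + 0.3874) = 0.2187.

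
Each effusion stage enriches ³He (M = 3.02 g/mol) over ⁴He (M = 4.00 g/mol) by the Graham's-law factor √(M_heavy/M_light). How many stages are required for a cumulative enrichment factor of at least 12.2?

With α = √(4.00/3.02) per stage, ln α = ½ ln(1.32450) = 0.1405.
Need α^N ≥ 12.2 ⇒ N ≥ ln(12.2) / ln α = 2.501 / 0.1405 = 17.80.
So at least 18 stages are needed.

18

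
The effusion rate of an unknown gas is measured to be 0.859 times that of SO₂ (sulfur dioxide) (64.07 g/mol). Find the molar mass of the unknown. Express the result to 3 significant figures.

86.8 g/mol

Using Graham's law: rate_X/rate_SO₂ = √(M_SO₂/M_X).
0.859 = √(64.07/M_X)
M_X = 64.07 / 0.859² = 64.07 / 0.7379 = 86.8 g/mol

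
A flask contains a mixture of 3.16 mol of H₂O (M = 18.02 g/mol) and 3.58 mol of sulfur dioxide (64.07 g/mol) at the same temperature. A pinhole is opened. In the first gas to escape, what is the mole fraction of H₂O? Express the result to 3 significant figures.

Rate_i ∝ x_i/√M_i (Graham's law weighted by mole fraction), so the effusate composition follows n_i/√M_i.
x_H₂O(eff) = (n_H₂O/√M_H₂O) / (n_H₂O/√M_H₂O + n_SO₂/√M_SO₂)
= (3.16/√18.02) / (3.16/√18.02 + 3.58/√64.07) = 0.7444/(0.7444 + 0.4473) = 0.625.

0.625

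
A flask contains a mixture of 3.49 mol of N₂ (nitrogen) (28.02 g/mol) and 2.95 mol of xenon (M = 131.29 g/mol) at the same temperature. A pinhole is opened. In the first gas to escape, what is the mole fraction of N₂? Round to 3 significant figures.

The effusion rate of species i is ∝ p_i/√M_i ∝ n_i/√M_i.
So x_N₂ in the escaping gas = (n_N₂/√M_N₂) / Σ(n_i/√M_i)
= (3.49/√28.02) / (3.49/√28.02 + 2.95/√131.29) = 0.6593/(0.6593 + 0.2575) = 0.719.

0.719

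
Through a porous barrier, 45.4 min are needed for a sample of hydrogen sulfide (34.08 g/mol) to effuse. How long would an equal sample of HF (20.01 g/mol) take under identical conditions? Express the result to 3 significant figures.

Using Graham's law: t_HF/t_H₂S = √(M_HF/M_H₂S) = √(20.01/34.08) = √0.5871 = 0.7663.
So the time for HF is 45.4 × 0.7663 = 34.8 min.

34.8 min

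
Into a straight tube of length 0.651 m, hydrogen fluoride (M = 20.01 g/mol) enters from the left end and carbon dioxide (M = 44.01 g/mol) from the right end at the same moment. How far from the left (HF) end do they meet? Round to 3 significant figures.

In equal time, each gas travels a distance ∝ its rate ∝ 1/√M, so d_HF/d_CO₂ = √(M_CO₂/M_HF) = √(44.01/20.01) = 1.483.
With d_HF + d_CO₂ = 0.651 m, d_CO₂ = 0.651/(1 + 1.483) = 0.2622 m.
d_HF = 0.651 − 0.2622 = 0.389 m.

0.389 m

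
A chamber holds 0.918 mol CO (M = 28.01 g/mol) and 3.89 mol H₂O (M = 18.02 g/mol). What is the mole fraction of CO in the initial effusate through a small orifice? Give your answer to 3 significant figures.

Each component's effusion rate ∝ (its partial pressure)·(1/√M) ∝ n_i/√M_i.
So x_CO in the escaping gas = (n_CO/√M_CO) / Σ(n_i/√M_i)
= (0.918/√28.01) / (0.918/√28.01 + 3.89/√18.02) = 0.1735/(0.1735 + 0.9164) = 0.159.

0.159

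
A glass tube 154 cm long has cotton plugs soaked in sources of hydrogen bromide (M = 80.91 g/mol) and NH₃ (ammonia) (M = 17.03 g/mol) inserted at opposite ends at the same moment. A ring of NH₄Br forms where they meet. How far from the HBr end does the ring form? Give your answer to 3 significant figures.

Graham's law gives d_HBr/d_NH₃ = rate_HBr/rate_NH₃ = √(M_NH₃/M_HBr) = √(17.03/80.91) = 0.4588.
With d_HBr + d_NH₃ = 154 cm, d_NH₃ = 154/(1 + 0.4588) = 105.6 cm.
d_HBr = 154 − 105.6 = 48.4 cm.

48.4 cm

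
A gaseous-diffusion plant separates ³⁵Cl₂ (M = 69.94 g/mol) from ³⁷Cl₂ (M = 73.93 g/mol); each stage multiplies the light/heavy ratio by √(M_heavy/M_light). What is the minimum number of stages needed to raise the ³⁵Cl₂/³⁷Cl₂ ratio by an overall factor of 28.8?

122

Single-stage factor α = √(73.93/69.94), so ln α = ½ ln(1.05705) = 0.02774.
Need α^N ≥ 28.8 ⇒ N ≥ ln(28.8) / ln α = 3.360 / 0.02774 = 121.14.
Rounding up, N = 122 stages.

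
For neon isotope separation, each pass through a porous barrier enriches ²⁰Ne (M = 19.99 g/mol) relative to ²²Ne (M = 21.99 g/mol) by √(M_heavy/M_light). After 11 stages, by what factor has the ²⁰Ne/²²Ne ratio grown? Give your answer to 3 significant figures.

After 11 stages the ratio has grown by (√(21.99/19.99))^11 = (21.99/19.99)^(11/2).
= 1.10005^(11/2) = 1.69.

1.69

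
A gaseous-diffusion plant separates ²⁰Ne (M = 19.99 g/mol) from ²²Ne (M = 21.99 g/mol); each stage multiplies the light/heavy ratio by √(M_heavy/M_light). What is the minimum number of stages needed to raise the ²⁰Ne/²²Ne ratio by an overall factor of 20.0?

With α = √(21.99/19.99) per stage, ln α = ½ ln(1.10005) = 0.04768.
Need α^N ≥ 20.0 ⇒ N ≥ ln(20.0) / ln α = 2.996 / 0.04768 = 62.83.
So at least 63 stages are needed.

63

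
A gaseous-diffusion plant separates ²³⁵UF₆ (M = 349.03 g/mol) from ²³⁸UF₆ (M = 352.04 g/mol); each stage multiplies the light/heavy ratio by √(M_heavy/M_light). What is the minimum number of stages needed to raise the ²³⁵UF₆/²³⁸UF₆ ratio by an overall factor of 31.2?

With α = √(352.04/349.03) per stage, ln α = ½ ln(1.00862) = 0.004293.
Need α^N ≥ 31.2 ⇒ N ≥ ln(31.2) / ln α = 3.440 / 0.004293 = 801.32.
So at least 802 stages are needed.

802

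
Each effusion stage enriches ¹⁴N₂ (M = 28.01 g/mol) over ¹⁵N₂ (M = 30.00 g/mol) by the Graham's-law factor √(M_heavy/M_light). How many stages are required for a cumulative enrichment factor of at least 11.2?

Single-stage factor α = √(30.00/28.01), so ln α = ½ ln(1.07105) = 0.03432.
Need α^N ≥ 11.2 ⇒ N ≥ ln(11.2) / ln α = 2.416 / 0.03432 = 70.40.
Minimum whole number of stages: N = 71.

71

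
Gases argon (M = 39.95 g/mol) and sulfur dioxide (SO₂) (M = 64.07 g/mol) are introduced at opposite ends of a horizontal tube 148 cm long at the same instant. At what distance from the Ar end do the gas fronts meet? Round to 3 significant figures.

82.7 cm

In equal time, each gas travels a distance ∝ its rate ∝ 1/√M, so d_Ar/d_SO₂ = √(M_SO₂/M_Ar) = √(64.07/39.95) = 1.266.
With d_Ar + d_SO₂ = 148 cm, d_SO₂ = 148/(1 + 1.266) = 65.30 cm.
d_Ar = 148 − 65.30 = 82.7 cm.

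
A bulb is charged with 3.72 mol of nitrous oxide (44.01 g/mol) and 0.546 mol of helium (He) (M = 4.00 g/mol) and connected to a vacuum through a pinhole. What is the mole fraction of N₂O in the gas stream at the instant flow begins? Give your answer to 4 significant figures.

The effusion rate of species i is ∝ p_i/√M_i ∝ n_i/√M_i.
x_N₂O(eff) = (n_N₂O/√M_N₂O) / (n_N₂O/√M_N₂O + n_He/√M_He)
= (3.72/√44.01) / (3.72/√44.01 + 0.546/√4.00) = 0.5607/(0.5607 + 0.2730) = 0.6726.

0.6726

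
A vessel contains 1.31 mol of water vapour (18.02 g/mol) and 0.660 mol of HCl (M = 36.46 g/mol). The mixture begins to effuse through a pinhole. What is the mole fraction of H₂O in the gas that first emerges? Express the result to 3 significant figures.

Effusion rate of each component ∝ n_i/√M_i (partial pressure × 1/√M).
x_H₂O(eff) = (n_H₂O/√M_H₂O) / (n_H₂O/√M_H₂O + n_HCl/√M_HCl)
= (1.31/√18.02) / (1.31/√18.02 + 0.660/√36.46) = 0.3086/(0.3086 + 0.1093) = 0.738.

0.738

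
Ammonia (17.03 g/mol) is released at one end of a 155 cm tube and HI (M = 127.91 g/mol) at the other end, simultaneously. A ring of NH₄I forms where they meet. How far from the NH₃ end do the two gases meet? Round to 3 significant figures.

114 cm

The fronts meet when d_NH₃ + d_HI = L with d_NH₃/d_HI = √(M_HI/M_NH₃) (Graham's law). Here √(M_HI/M_NH₃) = √(127.91/17.03) = 2.741.
With d_NH₃ + d_HI = 155 cm, d_HI = 155/(1 + 2.741) = 41.44 cm.
d_NH₃ = 155 − 41.44 = 114 cm.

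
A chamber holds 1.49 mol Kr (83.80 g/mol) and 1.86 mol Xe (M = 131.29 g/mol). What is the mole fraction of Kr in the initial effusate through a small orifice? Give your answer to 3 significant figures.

Each component's effusion rate ∝ (its partial pressure)·(1/√M) ∝ n_i/√M_i.
Mole fraction of Kr in the effusate = (n_Kr/√M_Kr) / (n_Kr/√M_Kr + n_Xe/√M_Xe)
= (1.49/√83.80) / (1.49/√83.80 + 1.86/√131.29) = 0.1628/(0.1628 + 0.1623) = 0.501.

0.501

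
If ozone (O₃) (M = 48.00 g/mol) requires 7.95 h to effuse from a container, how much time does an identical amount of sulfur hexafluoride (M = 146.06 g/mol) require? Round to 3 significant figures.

13.9 h

Since effusion rate ∝ 1/√M, t_SF₆/t_O₃ = √(M_SF₆/M_O₃) = √(146.06/48.00) = √3.043 = 1.744.
So the time for SF₆ is 7.95 × 1.744 = 13.9 h.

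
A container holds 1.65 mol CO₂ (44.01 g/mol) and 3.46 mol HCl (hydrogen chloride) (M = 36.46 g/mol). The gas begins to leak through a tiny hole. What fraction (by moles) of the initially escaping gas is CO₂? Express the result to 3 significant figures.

0.303

Rate_i ∝ x_i/√M_i (Graham's law weighted by mole fraction), so the effusate composition follows n_i/√M_i.
So x_CO₂ in the escaping gas = (n_CO₂/√M_CO₂) / Σ(n_i/√M_i)
= (1.65/√44.01) / (1.65/√44.01 + 3.46/√36.46) = 0.2487/(0.2487 + 0.5730) = 0.303.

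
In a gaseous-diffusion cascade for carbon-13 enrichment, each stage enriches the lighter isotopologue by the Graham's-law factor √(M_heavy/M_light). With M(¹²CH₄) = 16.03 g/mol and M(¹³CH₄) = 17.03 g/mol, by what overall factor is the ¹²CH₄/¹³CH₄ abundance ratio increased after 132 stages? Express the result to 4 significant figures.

After 132 stages the ratio has grown by (√(17.03/16.03))^132 = (17.03/16.03)^(132/2).
= 1.06238^66 = 54.27.

54.27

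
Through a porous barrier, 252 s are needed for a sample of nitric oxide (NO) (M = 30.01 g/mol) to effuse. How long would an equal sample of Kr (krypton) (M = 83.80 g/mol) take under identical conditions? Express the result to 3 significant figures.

421 s

Since effusion rate ∝ 1/√M, t_Kr/t_NO = √(M_Kr/M_NO) = √(83.80/30.01) = √2.792 = 1.671.
So the time for Kr is 252 × 1.671 = 421 s.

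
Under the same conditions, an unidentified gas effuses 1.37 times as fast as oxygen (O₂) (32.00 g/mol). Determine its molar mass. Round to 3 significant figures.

17.0 g/mol

By Graham's law, rate_X/rate_O₂ = √(M_O₂/M_X).
1.37 = √(32.00/M_X)
M_X = 32.00 / 1.37² = 32.00 / 1.877 = 17.0 g/mol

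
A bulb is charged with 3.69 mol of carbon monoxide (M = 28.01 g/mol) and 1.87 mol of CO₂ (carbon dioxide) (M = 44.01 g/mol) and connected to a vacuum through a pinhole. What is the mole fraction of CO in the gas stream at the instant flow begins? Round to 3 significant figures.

Rate_i ∝ x_i/√M_i (Graham's law weighted by mole fraction), so the effusate composition follows n_i/√M_i.
x_CO(eff) = (n_CO/√M_CO) / (n_CO/√M_CO + n_CO₂/√M_CO₂)
= (3.69/√28.01) / (3.69/√28.01 + 1.87/√44.01) = 0.6972/(0.6972 + 0.2819) = 0.712.

0.712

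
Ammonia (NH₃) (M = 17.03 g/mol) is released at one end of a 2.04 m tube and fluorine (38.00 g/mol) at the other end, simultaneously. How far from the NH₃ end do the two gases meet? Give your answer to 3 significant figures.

In equal time, each gas travels a distance ∝ its rate ∝ 1/√M, so d_NH₃/d_F₂ = √(M_F₂/M_NH₃) = √(38.00/17.03) = 1.494.
With d_NH₃ + d_F₂ = 2.04 m, d_F₂ = 2.04/(1 + 1.494) = 0.8180 m.
d_NH₃ = 2.04 − 0.8180 = 1.22 m.

1.22 m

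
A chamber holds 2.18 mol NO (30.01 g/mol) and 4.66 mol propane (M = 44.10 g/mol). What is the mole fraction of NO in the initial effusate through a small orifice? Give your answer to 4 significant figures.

Rate_i ∝ x_i/√M_i (Graham's law weighted by mole fraction), so the effusate composition follows n_i/√M_i.
Mole fraction of NO in the effusate = (n_NO/√M_NO) / (n_NO/√M_NO + n_C₃H₈/√M_C₃H₈)
= (2.18/√30.01) / (2.18/√30.01 + 4.66/√44.10) = 0.3979/(0.3979 + 0.7017) = 0.3619.

0.3619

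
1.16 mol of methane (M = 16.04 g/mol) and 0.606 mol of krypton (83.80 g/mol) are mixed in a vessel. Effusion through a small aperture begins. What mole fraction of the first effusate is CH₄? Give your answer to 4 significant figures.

0.8140

Rate_i ∝ x_i/√M_i (Graham's law weighted by mole fraction), so the effusate composition follows n_i/√M_i.
Mole fraction of CH₄ in the effusate = (n_CH₄/√M_CH₄) / (n_CH₄/√M_CH₄ + n_Kr/√M_Kr)
= (1.16/√16.04) / (1.16/√16.04 + 0.606/√83.80) = 0.2896/(0.2896 + 0.06620) = 0.8140.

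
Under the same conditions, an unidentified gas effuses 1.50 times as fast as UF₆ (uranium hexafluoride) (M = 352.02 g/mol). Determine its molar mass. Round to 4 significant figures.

156.5 g/mol

Since effusion rate ∝ 1/√M, rate_X/rate_UF₆ = √(M_UF₆/M_X).
1.50 = √(352.02/M_X)
M_X = 352.02 / 1.50² = 352.02 / 2.250 = 156.5 g/mol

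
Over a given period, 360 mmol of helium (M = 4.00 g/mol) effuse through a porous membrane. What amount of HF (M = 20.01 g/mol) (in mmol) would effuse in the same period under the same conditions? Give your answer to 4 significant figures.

161.0 mmol

From Graham's law, rate_HF/rate_He = √(M_He/M_HF) = √(4.00/20.01) = √0.1999 = 0.4471.
So the amount for HF is 360 × 0.4471 = 161.0 mmol.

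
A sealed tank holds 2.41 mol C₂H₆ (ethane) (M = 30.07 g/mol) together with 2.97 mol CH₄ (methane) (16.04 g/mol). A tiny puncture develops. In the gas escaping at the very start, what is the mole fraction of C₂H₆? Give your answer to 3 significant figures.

0.372

Rate_i ∝ x_i/√M_i (Graham's law weighted by mole fraction), so the effusate composition follows n_i/√M_i.
x_C₂H₆(eff) = (n_C₂H₆/√M_C₂H₆) / (n_C₂H₆/√M_C₂H₆ + n_CH₄/√M_CH₄)
= (2.41/√30.07) / (2.41/√30.07 + 2.97/√16.04) = 0.4395/(0.4395 + 0.7416) = 0.372.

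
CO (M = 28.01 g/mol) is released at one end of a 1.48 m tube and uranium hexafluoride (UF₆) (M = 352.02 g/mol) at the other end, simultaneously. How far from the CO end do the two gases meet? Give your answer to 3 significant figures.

The fronts meet when d_CO + d_UF₆ = L with d_CO/d_UF₆ = √(M_UF₆/M_CO) (Graham's law). Here √(M_UF₆/M_CO) = √(352.02/28.01) = 3.545.
With d_CO + d_UF₆ = 1.48 m, d_UF₆ = 1.48/(1 + 3.545) = 0.3256 m.
d_CO = 1.48 − 0.3256 = 1.15 m.

1.15 m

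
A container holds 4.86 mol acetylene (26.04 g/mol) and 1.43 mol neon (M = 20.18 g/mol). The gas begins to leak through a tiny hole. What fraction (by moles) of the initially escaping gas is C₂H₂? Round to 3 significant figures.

0.749

Each component's effusion rate ∝ (its partial pressure)·(1/√M) ∝ n_i/√M_i.
x_C₂H₂(eff) = (n_C₂H₂/√M_C₂H₂) / (n_C₂H₂/√M_C₂H₂ + n_Ne/√M_Ne)
= (4.86/√26.04) / (4.86/√26.04 + 1.43/√20.18) = 0.9524/(0.9524 + 0.3183) = 0.749.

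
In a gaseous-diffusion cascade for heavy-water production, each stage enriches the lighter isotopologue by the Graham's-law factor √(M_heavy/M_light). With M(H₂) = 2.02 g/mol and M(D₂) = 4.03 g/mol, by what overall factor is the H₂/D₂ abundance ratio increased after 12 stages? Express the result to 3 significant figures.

63.1

Overall factor = α^12 with α = √(4.03/2.02), i.e. (4.03/2.02)^(12/2).
= 1.99505^6 = 63.1.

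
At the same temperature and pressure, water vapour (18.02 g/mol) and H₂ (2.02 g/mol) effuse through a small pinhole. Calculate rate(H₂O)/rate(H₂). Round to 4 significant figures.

0.3348

By Graham's law, rate_H₂O/rate_H₂ = √(M_H₂/M_H₂O) = √(2.02/18.02) = √0.1121 = 0.3348.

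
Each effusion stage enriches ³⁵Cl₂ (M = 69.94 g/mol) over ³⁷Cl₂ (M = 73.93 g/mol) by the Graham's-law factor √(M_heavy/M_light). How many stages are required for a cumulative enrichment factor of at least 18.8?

Per stage α = (73.93/69.94)^(1/2) = 1.05705^0.5, giving ln α = 0.02774.
Need α^N ≥ 18.8 ⇒ N ≥ ln(18.8) / ln α = 2.934 / 0.02774 = 105.76.
Minimum whole number of stages: N = 106.

106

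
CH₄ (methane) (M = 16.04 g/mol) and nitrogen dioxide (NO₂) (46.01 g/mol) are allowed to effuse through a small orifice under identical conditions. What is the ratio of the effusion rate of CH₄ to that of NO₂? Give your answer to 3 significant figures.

1.69

Graham's law gives rate_CH₄/rate_NO₂ = √(M_NO₂/M_CH₄) = √(46.01/16.04) = √2.868 = 1.69.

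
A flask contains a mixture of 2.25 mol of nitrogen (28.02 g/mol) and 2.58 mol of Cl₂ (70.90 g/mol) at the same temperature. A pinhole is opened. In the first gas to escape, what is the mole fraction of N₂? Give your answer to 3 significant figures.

The effusion rate of species i is ∝ p_i/√M_i ∝ n_i/√M_i.
So x_N₂ in the escaping gas = (n_N₂/√M_N₂) / Σ(n_i/√M_i)
= (2.25/√28.02) / (2.25/√28.02 + 2.58/√70.90) = 0.4251/(0.4251 + 0.3064) = 0.581.

0.581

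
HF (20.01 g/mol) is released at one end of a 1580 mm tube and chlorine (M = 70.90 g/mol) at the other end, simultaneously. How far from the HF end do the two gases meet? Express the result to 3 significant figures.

Distances travelled in equal time are proportional to diffusion rates, so d_HF/d_Cl₂ = √(M_Cl₂/M_HF) = √(70.90/20.01) = 1.882.
With d_HF + d_Cl₂ = 1580 mm, d_Cl₂ = 1580/(1 + 1.882) = 548.2 mm.
d_HF = 1580 − 548.2 = 1030 mm.

1030 mm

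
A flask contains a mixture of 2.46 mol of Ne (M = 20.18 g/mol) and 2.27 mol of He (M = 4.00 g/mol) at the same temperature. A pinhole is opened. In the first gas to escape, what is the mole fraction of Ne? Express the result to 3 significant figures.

Rate_i ∝ x_i/√M_i (Graham's law weighted by mole fraction), so the effusate composition follows n_i/√M_i.
So x_Ne in the escaping gas = (n_Ne/√M_Ne) / Σ(n_i/√M_i)
= (2.46/√20.18) / (2.46/√20.18 + 2.27/√4.00) = 0.5476/(0.5476 + 1.135) = 0.325.

0.325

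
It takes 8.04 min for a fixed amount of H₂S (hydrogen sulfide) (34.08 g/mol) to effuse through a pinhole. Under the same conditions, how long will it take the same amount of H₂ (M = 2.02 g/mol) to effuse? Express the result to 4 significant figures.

1.957 min

From Graham's law, t_H₂/t_H₂S = √(M_H₂/M_H₂S) = √(2.02/34.08) = √0.05927 = 0.2435.
So the time for H₂ is 8.04 × 0.2435 = 1.957 min.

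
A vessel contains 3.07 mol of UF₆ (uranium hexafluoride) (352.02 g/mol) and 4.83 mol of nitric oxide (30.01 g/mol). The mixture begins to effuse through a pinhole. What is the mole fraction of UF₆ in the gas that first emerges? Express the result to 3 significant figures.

0.157

Effusion rate of each component ∝ n_i/√M_i (partial pressure × 1/√M).
Mole fraction of UF₆ in the effusate = (n_UF₆/√M_UF₆) / (n_UF₆/√M_UF₆ + n_NO/√M_NO)
= (3.07/√352.02) / (3.07/√352.02 + 4.83/√30.01) = 0.1636/(0.1636 + 0.8817) = 0.157.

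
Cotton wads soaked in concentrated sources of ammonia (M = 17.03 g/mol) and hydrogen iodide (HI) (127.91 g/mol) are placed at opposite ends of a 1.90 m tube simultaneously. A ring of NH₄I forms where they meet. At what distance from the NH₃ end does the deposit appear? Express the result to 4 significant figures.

The fronts meet when d_NH₃ + d_HI = L with d_NH₃/d_HI = √(M_HI/M_NH₃) (Graham's law). Here √(M_HI/M_NH₃) = √(127.91/17.03) = 2.741.
With d_NH₃ + d_HI = 1.90 m, d_HI = 1.90/(1 + 2.741) = 0.5079 m.
d_NH₃ = 1.90 − 0.5079 = 1.392 m.

1.392 m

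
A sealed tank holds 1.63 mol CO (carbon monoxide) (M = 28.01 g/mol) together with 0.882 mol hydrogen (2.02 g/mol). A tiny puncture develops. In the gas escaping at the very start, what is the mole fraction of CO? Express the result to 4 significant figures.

0.3317

Each component's effusion rate ∝ (its partial pressure)·(1/√M) ∝ n_i/√M_i.
x_CO(eff) = (n_CO/√M_CO) / (n_CO/√M_CO + n_H₂/√M_H₂)
= (1.63/√28.01) / (1.63/√28.01 + 0.882/√2.02) = 0.3080/(0.3080 + 0.6206) = 0.3317.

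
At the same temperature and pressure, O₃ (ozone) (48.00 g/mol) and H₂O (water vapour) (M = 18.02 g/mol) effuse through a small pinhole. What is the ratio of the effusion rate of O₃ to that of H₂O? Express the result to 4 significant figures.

By Graham's law, rate_O₃/rate_H₂O = √(M_H₂O/M_O₃) = √(18.02/48.00) = √0.3754 = 0.6127.

0.6127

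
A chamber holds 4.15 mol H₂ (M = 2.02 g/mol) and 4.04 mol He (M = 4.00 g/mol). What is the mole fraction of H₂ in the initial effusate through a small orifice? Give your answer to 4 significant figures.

Each component's effusion rate ∝ (its partial pressure)·(1/√M) ∝ n_i/√M_i.
x_H₂(eff) = (n_H₂/√M_H₂) / (n_H₂/√M_H₂ + n_He/√M_He)
= (4.15/√2.02) / (4.15/√2.02 + 4.04/√4.00) = 2.920/(2.920 + 2.020) = 0.5911.

0.5911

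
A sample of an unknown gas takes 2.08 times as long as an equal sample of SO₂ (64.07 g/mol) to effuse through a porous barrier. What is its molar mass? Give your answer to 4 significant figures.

277.2 g/mol

Since effusion rate ∝ 1/√M, t_X/t_SO₂ = √(M_X/M_SO₂).
2.08 = √(M_X/64.07)
M_X = 64.07 × 2.08² = 64.07 × 4.326 = 277.2 g/mol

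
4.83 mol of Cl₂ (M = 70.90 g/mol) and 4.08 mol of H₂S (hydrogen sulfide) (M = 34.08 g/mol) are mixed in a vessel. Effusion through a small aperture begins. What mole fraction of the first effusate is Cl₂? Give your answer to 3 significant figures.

0.451

Each component's effusion rate ∝ (its partial pressure)·(1/√M) ∝ n_i/√M_i.
Mole fraction of Cl₂ in the effusate = (n_Cl₂/√M_Cl₂) / (n_Cl₂/√M_Cl₂ + n_H₂S/√M_H₂S)
= (4.83/√70.90) / (4.83/√70.90 + 4.08/√34.08) = 0.5736/(0.5736 + 0.6989) = 0.451.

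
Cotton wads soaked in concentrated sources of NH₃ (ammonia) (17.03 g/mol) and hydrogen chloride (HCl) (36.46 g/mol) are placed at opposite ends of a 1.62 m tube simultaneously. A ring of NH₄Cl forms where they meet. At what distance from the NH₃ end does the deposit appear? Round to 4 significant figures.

0.9623 m

The fronts meet when d_NH₃ + d_HCl = L with d_NH₃/d_HCl = √(M_HCl/M_NH₃) (Graham's law). Here √(M_HCl/M_NH₃) = √(36.46/17.03) = 1.463.
With d_NH₃ + d_HCl = 1.62 m, d_HCl = 1.62/(1 + 1.463) = 0.6577 m.
d_NH₃ = 1.62 − 0.6577 = 0.9623 m.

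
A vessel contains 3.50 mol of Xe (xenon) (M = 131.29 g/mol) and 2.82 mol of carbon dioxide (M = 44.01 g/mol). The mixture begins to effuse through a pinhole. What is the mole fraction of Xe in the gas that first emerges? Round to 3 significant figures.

0.418

Effusion rate of each component ∝ n_i/√M_i (partial pressure × 1/√M).
x_Xe(eff) = (n_Xe/√M_Xe) / (n_Xe/√M_Xe + n_CO₂/√M_CO₂)
= (3.50/√131.29) / (3.50/√131.29 + 2.82/√44.01) = 0.3055/(0.3055 + 0.4251) = 0.418.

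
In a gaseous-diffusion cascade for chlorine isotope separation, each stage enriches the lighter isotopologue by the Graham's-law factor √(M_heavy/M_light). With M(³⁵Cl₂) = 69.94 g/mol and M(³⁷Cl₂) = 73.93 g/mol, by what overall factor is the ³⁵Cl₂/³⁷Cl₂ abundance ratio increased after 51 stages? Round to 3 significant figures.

4.12

The single-stage factor is √(M_heavy/M_light), so 51 stages give [√(73.93/69.94)]^51 = (73.93/69.94)^(51/2).
= 1.05705^(51/2) = 4.12.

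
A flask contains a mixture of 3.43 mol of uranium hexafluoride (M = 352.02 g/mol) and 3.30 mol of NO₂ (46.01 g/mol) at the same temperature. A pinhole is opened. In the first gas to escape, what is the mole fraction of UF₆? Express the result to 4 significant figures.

The effusion rate of species i is ∝ p_i/√M_i ∝ n_i/√M_i.
x_UF₆(eff) = (n_UF₆/√M_UF₆) / (n_UF₆/√M_UF₆ + n_NO₂/√M_NO₂)
= (3.43/√352.02) / (3.43/√352.02 + 3.30/√46.01) = 0.1828/(0.1828 + 0.4865) = 0.2731.

0.2731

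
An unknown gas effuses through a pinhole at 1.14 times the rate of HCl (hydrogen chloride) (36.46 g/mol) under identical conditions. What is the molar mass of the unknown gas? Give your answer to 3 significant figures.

Using Graham's law: rate_X/rate_HCl = √(M_HCl/M_X).
1.14 = √(36.46/M_X)
M_X = 36.46 / 1.14² = 36.46 / 1.300 = 28.1 g/mol

28.1 g/mol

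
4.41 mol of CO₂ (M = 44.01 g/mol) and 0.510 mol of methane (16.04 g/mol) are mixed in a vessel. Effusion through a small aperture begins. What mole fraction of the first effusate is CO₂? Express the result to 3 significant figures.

0.839

Each component's effusion rate ∝ (its partial pressure)·(1/√M) ∝ n_i/√M_i.
So x_CO₂ in the escaping gas = (n_CO₂/√M_CO₂) / Σ(n_i/√M_i)
= (4.41/√44.01) / (4.41/√44.01 + 0.510/√16.04) = 0.6648/(0.6648 + 0.1273) = 0.839.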